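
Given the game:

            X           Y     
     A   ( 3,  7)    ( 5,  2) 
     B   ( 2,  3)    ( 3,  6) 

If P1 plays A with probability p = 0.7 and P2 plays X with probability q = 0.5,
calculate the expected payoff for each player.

E[P1] = 3.55, E[P2] = 4.5

Work:
E[P1] = p·q·π₁(A,X) + p·(1-q)·π₁(A,Y) + (1-p)·q·π₁(B,X) + (1-p)·(1-q)·π₁(B,Y)
= 0.7·0.5·3 + 0.7·0.5·5 + 0.3·0.5·2 + 0.3·0.5·3
= 3.55

E[P2] = 4.5 (similar calculation)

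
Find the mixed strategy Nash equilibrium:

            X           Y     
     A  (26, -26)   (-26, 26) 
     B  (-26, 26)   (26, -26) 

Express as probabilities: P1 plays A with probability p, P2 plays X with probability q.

p = 0.5, q = 0.5

Work:
Find probabilities that make opponent indifferent:
P2 chooses q to make P1 indifferent between A and B
P1 chooses p to make P2 indifferent between X and Y
Mixed NE: P1 plays (A: 0.5, B: 0.5), P2 plays (X: 0.5, Y: 0.5)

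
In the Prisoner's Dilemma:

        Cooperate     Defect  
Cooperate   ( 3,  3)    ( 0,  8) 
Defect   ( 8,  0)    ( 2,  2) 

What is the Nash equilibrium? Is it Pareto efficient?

(Defect, Defect) is NE; not Pareto efficient

Work:
Defect dominates Cooperate for both players:
If P2 cooperates: Defect (8) > Cooperate (3)
If P2 defects: Defect (2) > Cooperate (0)
NE: (Defect, Defect) with payoff (2, 2)
But (Cooperate, Cooperate) = (3, 3) Pareto dominates (2, 2)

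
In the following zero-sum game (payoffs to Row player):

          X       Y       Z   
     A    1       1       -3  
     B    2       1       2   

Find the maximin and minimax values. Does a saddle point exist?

Maximin = 1, Minimax = 1, Saddle: True

Work:
Row minimums: [-3, 1] → maximin = 1
Column maximums: [2, 1, 2] → minimax = 1
Saddle point exists! Game value = 1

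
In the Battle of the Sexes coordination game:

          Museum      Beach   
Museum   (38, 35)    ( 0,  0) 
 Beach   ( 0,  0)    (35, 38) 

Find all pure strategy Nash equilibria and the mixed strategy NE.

Pure NE: (Museum, Museum) and (Beach, Beach); Mixed NE: p = 0.5205, q = 0.4795

Work:
Check pure NE:
(Museum, Museum): (38, 35) - no unilateral deviation beneficial
(Beach, Beach): (35, 38) - no unilateral deviation beneficial
Mixed NE: P1 plays Museum with p = 0.5205, P2 plays Museum with q = 0.4795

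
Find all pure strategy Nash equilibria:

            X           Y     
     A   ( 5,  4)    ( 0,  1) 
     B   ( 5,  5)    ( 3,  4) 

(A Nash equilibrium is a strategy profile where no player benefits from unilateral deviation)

Nash equilibrium: (A, X), (B, X)

Work:
Best responses:
  P1 vs X: payoffs [5, 5] → best response A/B (payoff 5)
  P1 vs Y: payoffs [0, 3] → best response B (payoff 3)
  P2 vs A: payoffs [4, 1] → best response X (payoff 4)
  P2 vs B: payoffs [5, 4] → best response X (payoff 5)
Mutual best responses: (A,X), (B,X) → Nash equilibria.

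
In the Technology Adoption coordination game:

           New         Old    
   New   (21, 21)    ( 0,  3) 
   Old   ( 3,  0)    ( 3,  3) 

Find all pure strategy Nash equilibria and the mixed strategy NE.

Pure NE: (New, New) and (Old, Old); Mixed NE: p = 0.1429, q = 0.1429

Work:
Check pure NE:
(New, New): (21, 21) - no unilateral deviation beneficial
(Old, Old): (3, 3) - no unilateral deviation beneficial
Mixed NE: P1 plays New with p = 0.1429, P2 plays New with q = 0.1429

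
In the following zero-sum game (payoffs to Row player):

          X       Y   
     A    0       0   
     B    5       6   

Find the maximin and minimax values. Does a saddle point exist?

Maximin = 5, Minimax = 5, Saddle: True

Work:
Row minimums: [0, 5] → maximin = 5
Column maximums: [5, 6] → minimax = 5
Saddle point exists! Game value = 5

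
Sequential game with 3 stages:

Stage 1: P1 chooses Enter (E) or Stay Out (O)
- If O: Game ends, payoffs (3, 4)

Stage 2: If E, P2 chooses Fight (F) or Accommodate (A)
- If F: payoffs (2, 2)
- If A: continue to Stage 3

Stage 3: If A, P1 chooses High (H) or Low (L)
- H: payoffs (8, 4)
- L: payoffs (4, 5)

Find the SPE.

SPE: (E, A, H); Outcome (8, 4)

Work:
Stage 3: P1 chooses H (8 vs 4)
Stage 2: P2: F->2, A->4 (anticipating H). Choose A
Stage 1: P1: O->3, E->8 (anticipating A, H). Choose E
SPE path: E -> A -> H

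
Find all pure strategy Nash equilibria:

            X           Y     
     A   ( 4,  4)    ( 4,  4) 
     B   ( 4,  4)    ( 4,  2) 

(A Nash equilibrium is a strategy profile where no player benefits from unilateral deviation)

Nash equilibrium: (A, X), (A, Y), (B, X)

Work:
Best responses:
  P1 vs X: payoffs [4, 4] → best response A/B (payoff 4)
  P1 vs Y: payoffs [4, 4] → best response A/B (payoff 4)
  P2 vs A: payoffs [4, 4] → best response X/Y (payoff 4)
  P2 vs B: payoffs [4, 2] → best response X (payoff 4)
Mutual best responses: (A,X), (A,Y), (B,X) → Nash equilibria.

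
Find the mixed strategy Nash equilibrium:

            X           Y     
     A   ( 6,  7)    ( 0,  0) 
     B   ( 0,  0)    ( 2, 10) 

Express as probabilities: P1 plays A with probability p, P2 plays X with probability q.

p = 0.5882, q = 0.25

Work:
Find probabilities that make opponent indifferent:
P2 chooses q to make P1 indifferent between A and B
P1 chooses p to make P2 indifferent between X and Y
Mixed NE: P1 plays (A: 0.5882, B: 0.4118), P2 plays (X: 0.25, Y: 0.75)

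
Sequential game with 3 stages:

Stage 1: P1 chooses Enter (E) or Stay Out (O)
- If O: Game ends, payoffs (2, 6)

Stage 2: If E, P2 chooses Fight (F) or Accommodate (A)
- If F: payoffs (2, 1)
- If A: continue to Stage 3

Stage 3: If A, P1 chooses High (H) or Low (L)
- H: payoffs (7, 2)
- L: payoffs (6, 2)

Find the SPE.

SPE: (E, A, H); Outcome (7, 2)

Work:
Stage 3: P1 chooses H (7 vs 6)
Stage 2: P2: F->1, A->2 (anticipating H). Choose A
Stage 1: P1: O->2, E->7 (anticipating A, H). Choose E
SPE path: E -> A -> H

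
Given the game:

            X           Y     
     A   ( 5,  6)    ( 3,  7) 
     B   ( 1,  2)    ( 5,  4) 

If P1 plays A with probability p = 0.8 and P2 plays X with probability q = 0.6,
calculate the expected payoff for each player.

E[P1] = 3.88, E[P2] = 5.68

Work:
E[P1] = p·q·π₁(A,X) + p·(1-q)·π₁(A,Y) + (1-p)·q·π₁(B,X) + (1-p)·(1-q)·π₁(B,Y)
= 0.8·0.6·5 + 0.8·0.4·3 + 0.2·0.6·1 + 0.2·0.4·5
= 3.88

E[P2] = 5.68 (similar calculation)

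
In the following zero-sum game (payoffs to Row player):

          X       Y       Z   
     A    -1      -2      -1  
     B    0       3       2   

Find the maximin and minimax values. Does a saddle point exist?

Maximin = 0, Minimax = 0, Saddle: True

Work:
Row minimums: [-2, 0] → maximin = 0
Column maximums: [0, 3, 2] → minimax = 0
Saddle point exists! Game value = 0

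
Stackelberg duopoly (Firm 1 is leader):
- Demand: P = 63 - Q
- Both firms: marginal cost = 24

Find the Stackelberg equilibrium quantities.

q₁* (leader) = 19.5, q₂* (follower) = 9.75

Work:
Follower's reaction: q₂ = (a - c - q₁)/2
Leader substitutes: π₁ = q₁·(a - q₁ - (a-c-q₁)/2 - c)
FOC: q₁* = (63 - 24)/2 = 19.50
Then: q₂* = (63 - 24 - 19.5)/2 = 9.75
Leader has first-mover advantage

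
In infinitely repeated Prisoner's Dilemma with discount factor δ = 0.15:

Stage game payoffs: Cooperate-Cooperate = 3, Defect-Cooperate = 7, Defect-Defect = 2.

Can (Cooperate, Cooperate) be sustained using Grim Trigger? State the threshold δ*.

δ* = 0.8; since δ = 0.15 < 0.8, cooperation cannot be sustained

Work:
For Grim Trigger:
Cooperate forever: 3/(1-δ)
Defect then punished: 7 + 2·δ/(1-δ)
Need: 3/(1-δ) ≥ 7 + 2·δ/(1-δ)
Solving: δ ≥ (T-R)/(T-P) = (7-3)/(7-2) = 0.8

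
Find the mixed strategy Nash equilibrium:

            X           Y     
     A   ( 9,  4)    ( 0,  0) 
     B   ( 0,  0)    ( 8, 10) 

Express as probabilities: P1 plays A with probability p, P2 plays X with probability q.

p = 0.7143, q = 0.4706

Work:
Find probabilities that make opponent indifferent:
P2 chooses q to make P1 indifferent between A and B
P1 chooses p to make P2 indifferent between X and Y
Mixed NE: P1 plays (A: 0.7143, B: 0.2857), P2 plays (X: 0.4706, Y: 0.5294)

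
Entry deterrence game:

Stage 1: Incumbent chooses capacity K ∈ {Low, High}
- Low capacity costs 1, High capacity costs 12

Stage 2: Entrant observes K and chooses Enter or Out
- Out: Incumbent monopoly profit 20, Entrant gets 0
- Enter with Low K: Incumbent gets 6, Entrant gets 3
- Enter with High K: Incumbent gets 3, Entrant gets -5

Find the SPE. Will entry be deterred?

SPE: (High, Enter|Low, Out|High); Entry deterred. Incumbent net profit = 8

Work:
After Low K: Entrant enters (3 > 0)
After High K: Entrant stays out (-5 < 0)
Incumbent: Low → 6−1=5, High → 20−12=8
Incumbent chooses High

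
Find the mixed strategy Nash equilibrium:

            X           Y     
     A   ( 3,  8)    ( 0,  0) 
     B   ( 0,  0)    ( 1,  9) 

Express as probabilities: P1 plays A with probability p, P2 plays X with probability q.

p = 0.5294, q = 0.25

Work:
Find probabilities that make opponent indifferent:
P2 chooses q to make P1 indifferent between A and B
P1 chooses p to make P2 indifferent between X and Y
Mixed NE: P1 plays (A: 0.5294, B: 0.4706), P2 plays (X: 0.25, Y: 0.75)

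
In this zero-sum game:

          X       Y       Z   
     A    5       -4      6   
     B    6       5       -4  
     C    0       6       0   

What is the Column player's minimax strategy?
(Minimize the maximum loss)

Column should play X or Y or Z (all achieve the minimum), value = 6

Work:
Column player minimizes Row's maximum payoff:
Column X: max payoff to Row = 6
Column Y: max payoff to Row = 6
Column Z: max payoff to Row = 6
Minimum is 6, achieved by columns X, Y, Z (tied).
Each of X or Y or Z is a minimax strategy.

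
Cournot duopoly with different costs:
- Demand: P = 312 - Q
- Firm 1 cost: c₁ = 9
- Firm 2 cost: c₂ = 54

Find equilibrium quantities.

q₁* = 116.0, q₂* = 71.0

Work:
Reaction: q₁ = (312 - 9 - q₂)/2
Reaction: q₂ = (312 - 54 - q₁)/2
Solve simultaneously:
q₁* = (312 - 2×9 + 54)/3 = 116.0
q₂* = (312 - 2×54 + 9)/3 = 71.0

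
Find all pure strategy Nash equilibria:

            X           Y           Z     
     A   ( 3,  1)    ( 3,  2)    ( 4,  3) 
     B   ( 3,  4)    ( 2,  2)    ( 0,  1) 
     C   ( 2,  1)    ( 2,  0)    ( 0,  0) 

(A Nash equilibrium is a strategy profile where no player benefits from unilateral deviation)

Nash equilibrium: (A, Z), (B, X)

Work:
Best responses:
  P1 vs X: payoffs [3, 3, 2] → best response A/B (payoff 3)
  P1 vs Y: payoffs [3, 2, 2] → best response A (payoff 3)
  P1 vs Z: payoffs [4, 0, 0] → best response A (payoff 4)
  P2 vs A: payoffs [1, 2, 3] → best response Z (payoff 3)
  P2 vs B: payoffs [4, 2, 1] → best response X (payoff 4)
  P2 vs C: payoffs [1, 0, 0] → best response X (payoff 1)
Mutual best responses: (A,Z), (B,X) → Nash equilibria.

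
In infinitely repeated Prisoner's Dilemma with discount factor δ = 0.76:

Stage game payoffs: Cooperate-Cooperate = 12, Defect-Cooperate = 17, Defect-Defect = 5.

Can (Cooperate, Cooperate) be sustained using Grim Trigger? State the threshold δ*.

δ* = 0.4167; since δ = 0.76 ≥ 0.4167, cooperation can be sustained

Work:
For Grim Trigger:
Cooperate forever: 12/(1-δ)
Defect then punished: 17 + 5·δ/(1-δ)
Need: 12/(1-δ) ≥ 17 + 5·δ/(1-δ)
Solving: δ ≥ (T-R)/(T-P) = (17-12)/(17-5) = 0.4167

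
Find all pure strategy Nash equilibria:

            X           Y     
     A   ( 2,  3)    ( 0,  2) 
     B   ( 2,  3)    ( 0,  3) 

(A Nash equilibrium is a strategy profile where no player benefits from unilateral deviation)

Nash equilibrium: (A, X), (B, X), (B, Y)

Work:
Best responses:
  P1 vs X: payoffs [2, 2] → best response A/B (payoff 2)
  P1 vs Y: payoffs [0, 0] → best response A/B (payoff 0)
  P2 vs A: payoffs [3, 2] → best response X (payoff 3)
  P2 vs B: payoffs [3, 3] → best response X/Y (payoff 3)
Mutual best responses: (A,X), (B,X), (B,Y) → Nash equilibria.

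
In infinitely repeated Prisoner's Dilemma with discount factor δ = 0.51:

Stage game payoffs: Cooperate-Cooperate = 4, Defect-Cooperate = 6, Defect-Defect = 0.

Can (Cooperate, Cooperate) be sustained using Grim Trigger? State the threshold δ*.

δ* = 0.3333; since δ = 0.51 ≥ 0.3333, cooperation can be sustained

Work:
For Grim Trigger:
Cooperate forever: 4/(1-δ)
Defect then punished: 6 + 0·δ/(1-δ)
Need: 4/(1-δ) ≥ 6 + 0·δ/(1-δ)
Solving: δ ≥ (T-R)/(T-P) = (6-4)/(6-0) = 0.3333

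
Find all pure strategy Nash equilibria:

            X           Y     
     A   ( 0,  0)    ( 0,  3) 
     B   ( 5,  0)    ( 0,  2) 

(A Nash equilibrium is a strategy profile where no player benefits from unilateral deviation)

Nash equilibrium: (A, Y), (B, Y)

Work:
Best responses:
  P1 vs X: payoffs [0, 5] → best response B (payoff 5)
  P1 vs Y: payoffs [0, 0] → best response A/B (payoff 0)
  P2 vs A: payoffs [0, 3] → best response Y (payoff 3)
  P2 vs B: payoffs [0, 2] → best response Y (payoff 2)
Mutual best responses: (A,Y), (B,Y) → Nash equilibria.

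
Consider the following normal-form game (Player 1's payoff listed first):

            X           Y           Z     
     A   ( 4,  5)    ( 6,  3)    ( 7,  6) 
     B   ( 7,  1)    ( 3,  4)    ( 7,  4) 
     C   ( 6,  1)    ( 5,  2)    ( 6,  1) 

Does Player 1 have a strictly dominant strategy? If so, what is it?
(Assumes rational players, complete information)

No strictly dominant strategy exists for Player 1

Work:
A strategy strictly dominates another if it gives a strictly higher payoff against every opponent action. Compare each pair of P1's strategies column-by-column:
  A vs B: [4 vs 7, 6 vs 3, 7 vs 7] → A does not strictly dominate B (column X: 4 ≤ 7)
  A vs C: [4 vs 6, 6 vs 5, 7 vs 6] → A does not strictly dominate C (column X: 4 ≤ 6)
  B vs A: [7 vs 4, 3 vs 6, 7 vs 7] → B does not strictly dominate A (column Y: 3 ≤ 6)
  B vs C: [7 vs 6, 3 vs 5, 7 vs 6] → B does not strictly dominate C (column Y: 3 ≤ 5)
  C vs A: [6 vs 4, 5 vs 6, 6 vs 7] → C does not strictly dominate A (column Y: 5 ≤ 6)
  C vs B: [6 vs 7, 5 vs 3, 6 vs 7] → C does not strictly dominate B (column X: 6 ≤ 7)
No single strategy strictly dominates all others → no strictly dominant strategy.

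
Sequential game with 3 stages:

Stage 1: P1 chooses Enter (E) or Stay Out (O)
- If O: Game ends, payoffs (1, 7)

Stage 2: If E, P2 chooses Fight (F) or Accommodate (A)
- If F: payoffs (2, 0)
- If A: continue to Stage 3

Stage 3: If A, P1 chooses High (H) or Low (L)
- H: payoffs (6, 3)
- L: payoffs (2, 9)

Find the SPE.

SPE: (E, A, H); Outcome (6, 3)

Work:
Stage 3: P1 chooses H (6 vs 2)
Stage 2: P2: F->0, A->3 (anticipating H). Choose A
Stage 1: P1: O->1, E->6 (anticipating A, H). Choose E
SPE path: E -> A -> H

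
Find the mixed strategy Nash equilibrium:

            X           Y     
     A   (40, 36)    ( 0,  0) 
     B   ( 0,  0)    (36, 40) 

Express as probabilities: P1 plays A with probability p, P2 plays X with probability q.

p = 0.5263, q = 0.4737

Work:
Find probabilities that make opponent indifferent:
P2 chooses q to make P1 indifferent between A and B
P1 chooses p to make P2 indifferent between X and Y
Mixed NE: P1 plays (A: 0.5263, B: 0.4737), P2 plays (X: 0.4737, Y: 0.5263)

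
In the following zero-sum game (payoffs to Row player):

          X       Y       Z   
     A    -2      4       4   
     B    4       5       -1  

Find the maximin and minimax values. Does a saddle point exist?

Maximin = -1, Minimax = 4, Saddle: False

Work:
Row minimums: [-2, -1] → maximin = -1
Column maximums: [4, 5, 4] → minimax = 4
No saddle point (maximin ≠ minimax). Mixed strategy needed.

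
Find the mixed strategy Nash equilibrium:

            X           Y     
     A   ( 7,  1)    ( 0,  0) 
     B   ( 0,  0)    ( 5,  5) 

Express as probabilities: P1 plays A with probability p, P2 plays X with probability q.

p = 0.8333, q = 0.4167

Work:
Find probabilities that make opponent indifferent:
P2 chooses q to make P1 indifferent between A and B
P1 chooses p to make P2 indifferent between X and Y
Mixed NE: P1 plays (A: 0.8333, B: 0.1667), P2 plays (X: 0.4167, Y: 0.5833)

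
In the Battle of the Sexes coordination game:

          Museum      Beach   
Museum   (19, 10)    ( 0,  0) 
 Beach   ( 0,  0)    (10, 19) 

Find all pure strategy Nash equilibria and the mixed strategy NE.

Pure NE: (Museum, Museum) and (Beach, Beach); Mixed NE: p = 0.6552, q = 0.3448

Work:
Check pure NE:
(Museum, Museum): (19, 10) - no unilateral deviation beneficial
(Beach, Beach): (10, 19) - no unilateral deviation beneficial
Mixed NE: P1 plays Museum with p = 0.6552, P2 plays Museum with q = 0.3448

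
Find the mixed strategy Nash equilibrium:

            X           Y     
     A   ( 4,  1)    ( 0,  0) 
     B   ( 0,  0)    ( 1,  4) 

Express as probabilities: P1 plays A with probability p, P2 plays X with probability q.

p = 0.8, q = 0.2

Work:
Find probabilities that make opponent indifferent:
P2 chooses q to make P1 indifferent between A and B
P1 chooses p to make P2 indifferent between X and Y
Mixed NE: P1 plays (A: 0.8, B: 0.2), P2 plays (X: 0.2, Y: 0.8)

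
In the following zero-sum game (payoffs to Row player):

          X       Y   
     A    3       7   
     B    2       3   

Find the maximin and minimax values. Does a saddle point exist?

Maximin = 3, Minimax = 3, Saddle: True

Work:
Row minimums: [3, 2] → maximin = 3
Column maximums: [3, 7] → minimax = 3
Saddle point exists! Game value = 3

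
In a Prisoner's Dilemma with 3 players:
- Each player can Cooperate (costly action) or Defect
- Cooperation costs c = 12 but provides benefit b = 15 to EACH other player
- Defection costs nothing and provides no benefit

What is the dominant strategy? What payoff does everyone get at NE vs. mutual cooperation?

Dominant: Defect; NE payoff = 0; Coop payoff = 18

Work:
Defect dominates (saves cost c = 12, benefit to others is external)
NE: All defect → everyone gets 0
If all cooperate: each receives (2)×15 - 12 = 18
Social dilemma: 18 > 0 but NE gives 0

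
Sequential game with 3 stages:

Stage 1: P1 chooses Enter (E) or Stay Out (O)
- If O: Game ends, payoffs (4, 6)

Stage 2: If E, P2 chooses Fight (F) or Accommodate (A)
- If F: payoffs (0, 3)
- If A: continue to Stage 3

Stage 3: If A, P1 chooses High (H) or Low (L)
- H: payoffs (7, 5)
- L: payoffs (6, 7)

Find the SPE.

SPE: (E, A, H); Outcome (7, 5)

Work:
Stage 3: P1 chooses H (7 vs 6)
Stage 2: P2: F->3, A->5 (anticipating H). Choose A
Stage 1: P1: O->4, E->7 (anticipating A, H). Choose E
SPE path: E -> A -> H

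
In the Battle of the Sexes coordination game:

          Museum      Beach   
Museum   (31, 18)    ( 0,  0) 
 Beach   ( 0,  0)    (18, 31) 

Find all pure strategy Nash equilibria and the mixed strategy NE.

Pure NE: (Museum, Museum) and (Beach, Beach); Mixed NE: p = 0.6327, q = 0.3673

Work:
Check pure NE:
(Museum, Museum): (31, 18) - no unilateral deviation beneficial
(Beach, Beach): (18, 31) - no unilateral deviation beneficial
Mixed NE: P1 plays Museum with p = 0.6327, P2 plays Museum with q = 0.3673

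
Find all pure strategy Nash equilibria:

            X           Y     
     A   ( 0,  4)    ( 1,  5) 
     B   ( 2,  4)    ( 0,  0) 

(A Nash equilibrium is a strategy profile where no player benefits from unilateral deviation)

Nash equilibrium: (A, Y), (B, X)

Work:
Best responses:
  P1 vs X: payoffs [0, 2] → best response B (payoff 2)
  P1 vs Y: payoffs [1, 0] → best response A (payoff 1)
  P2 vs A: payoffs [4, 5] → best response Y (payoff 5)
  P2 vs B: payoffs [4, 0] → best response X (payoff 4)
Mutual best responses: (A,Y), (B,X) → Nash equilibria.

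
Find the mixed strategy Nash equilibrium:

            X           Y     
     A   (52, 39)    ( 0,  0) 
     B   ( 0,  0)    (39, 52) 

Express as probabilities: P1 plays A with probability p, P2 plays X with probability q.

p = 0.5714, q = 0.4286

Work:
Find probabilities that make opponent indifferent:
P2 chooses q to make P1 indifferent between A and B
P1 chooses p to make P2 indifferent between X and Y
Mixed NE: P1 plays (A: 0.5714, B: 0.4286), P2 plays (X: 0.4286, Y: 0.5714)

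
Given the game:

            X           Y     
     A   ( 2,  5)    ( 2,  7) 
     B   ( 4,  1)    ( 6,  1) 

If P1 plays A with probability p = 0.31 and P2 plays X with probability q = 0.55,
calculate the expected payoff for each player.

E[P1] = 4.001, E[P2] = 2.519

Work:
E[P1] = p·q·π₁(A,X) + p·(1-q)·π₁(A,Y) + (1-p)·q·π₁(B,X) + (1-p)·(1-q)·π₁(B,Y)
= 0.31·0.55·2 + 0.31·0.45·2 + 0.69·0.55·4 + 0.69·0.45·6
= 4.001

E[P2] = 2.519 (similar calculation)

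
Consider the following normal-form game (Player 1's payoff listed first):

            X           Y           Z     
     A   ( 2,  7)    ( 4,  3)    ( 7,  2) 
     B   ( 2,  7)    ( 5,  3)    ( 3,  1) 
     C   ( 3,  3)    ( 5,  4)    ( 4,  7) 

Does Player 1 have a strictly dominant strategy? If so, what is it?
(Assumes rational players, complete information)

No strictly dominant strategy exists for Player 1

Work:
A strategy strictly dominates another if it gives a strictly higher payoff against every opponent action. Compare each pair of P1's strategies column-by-column:
  A vs B: [2 vs 2, 4 vs 5, 7 vs 3] → A does not strictly dominate B (column X: 2 ≤ 2)
  A vs C: [2 vs 3, 4 vs 5, 7 vs 4] → A does not strictly dominate C (column X: 2 ≤ 3)
  B vs A: [2 vs 2, 5 vs 4, 3 vs 7] → B does not strictly dominate A (column X: 2 ≤ 2)
  B vs C: [2 vs 3, 5 vs 5, 3 vs 4] → B does not strictly dominate C (column X: 2 ≤ 3)
  C vs A: [3 vs 2, 5 vs 4, 4 vs 7] → C does not strictly dominate A (column Z: 4 ≤ 7)
  C vs B: [3 vs 2, 5 vs 5, 4 vs 3] → C does not strictly dominate B (column Y: 5 ≤ 5)
No single strategy strictly dominates all others → no strictly dominant strategy.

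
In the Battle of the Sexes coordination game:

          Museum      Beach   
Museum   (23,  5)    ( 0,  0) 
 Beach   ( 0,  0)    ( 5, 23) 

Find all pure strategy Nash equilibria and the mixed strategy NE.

Pure NE: (Museum, Museum) and (Beach, Beach); Mixed NE: p = 0.8214, q = 0.1786

Work:
Check pure NE:
(Museum, Museum): (23, 5) - no unilateral deviation beneficial
(Beach, Beach): (5, 23) - no unilateral deviation beneficial
Mixed NE: P1 plays Museum with p = 0.8214, P2 plays Museum with q = 0.1786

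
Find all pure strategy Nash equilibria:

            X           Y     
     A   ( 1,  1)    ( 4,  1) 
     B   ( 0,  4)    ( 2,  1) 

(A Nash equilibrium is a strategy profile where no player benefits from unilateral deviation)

Nash equilibrium: (A, X), (A, Y)

Work:
Best responses:
  P1 vs X: payoffs [1, 0] → best response A (payoff 1)
  P1 vs Y: payoffs [4, 2] → best response A (payoff 4)
  P2 vs A: payoffs [1, 1] → best response X/Y (payoff 1)
  P2 vs B: payoffs [4, 1] → best response X (payoff 4)
Mutual best responses: (A,X), (A,Y) → Nash equilibria.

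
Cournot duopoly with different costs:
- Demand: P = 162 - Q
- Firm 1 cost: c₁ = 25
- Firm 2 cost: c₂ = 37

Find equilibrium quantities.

q₁* = 49.67, q₂* = 37.67

Work:
Reaction: q₁ = (162 - 25 - q₂)/2
Reaction: q₂ = (162 - 37 - q₁)/2
Solve simultaneously:
q₁* = (162 - 2×25 + 37)/3 = 49.67
q₂* = (162 - 2×37 + 25)/3 = 37.67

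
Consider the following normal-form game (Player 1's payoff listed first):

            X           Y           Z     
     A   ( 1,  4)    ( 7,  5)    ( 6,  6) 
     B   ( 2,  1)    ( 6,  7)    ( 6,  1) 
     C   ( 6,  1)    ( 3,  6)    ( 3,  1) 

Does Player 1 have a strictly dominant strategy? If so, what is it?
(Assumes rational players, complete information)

No strictly dominant strategy exists for Player 1

Work:
A strategy strictly dominates another if it gives a strictly higher payoff against every opponent action. Compare each pair of P1's strategies column-by-column:
  A vs B: [1 vs 2, 7 vs 6, 6 vs 6] → A does not strictly dominate B (column X: 1 ≤ 2)
  A vs C: [1 vs 6, 7 vs 3, 6 vs 3] → A does not strictly dominate C (column X: 1 ≤ 6)
  B vs A: [2 vs 1, 6 vs 7, 6 vs 6] → B does not strictly dominate A (column Y: 6 ≤ 7)
  B vs C: [2 vs 6, 6 vs 3, 6 vs 3] → B does not strictly dominate C (column X: 2 ≤ 6)
  C vs A: [6 vs 1, 3 vs 7, 3 vs 6] → C does not strictly dominate A (column Y: 3 ≤ 7)
  C vs B: [6 vs 2, 3 vs 6, 3 vs 6] → C does not strictly dominate B (column Y: 3 ≤ 6)
No single strategy strictly dominates all others → no strictly dominant strategy.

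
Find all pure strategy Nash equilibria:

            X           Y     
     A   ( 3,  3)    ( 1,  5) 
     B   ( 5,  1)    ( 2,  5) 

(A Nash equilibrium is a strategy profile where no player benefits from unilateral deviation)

Nash equilibrium: (B, Y)

Work:
Best responses:
  P1 vs X: payoffs [3, 5] → best response B (payoff 5)
  P1 vs Y: payoffs [1, 2] → best response B (payoff 2)
  P2 vs A: payoffs [3, 5] → best response Y (payoff 5)
  P2 vs B: payoffs [1, 5] → best response Y (payoff 5)
Mutual best responses: (B,Y) → Nash equilibria.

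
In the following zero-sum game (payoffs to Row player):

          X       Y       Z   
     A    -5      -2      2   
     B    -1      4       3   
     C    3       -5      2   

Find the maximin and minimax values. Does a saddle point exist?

Maximin = -1, Minimax = 3, Saddle: False

Work:
Row minimums: [-5, -1, -5] → maximin = -1
Column maximums: [3, 4, 3] → minimax = 3
No saddle point (maximin ≠ minimax). Mixed strategy needed.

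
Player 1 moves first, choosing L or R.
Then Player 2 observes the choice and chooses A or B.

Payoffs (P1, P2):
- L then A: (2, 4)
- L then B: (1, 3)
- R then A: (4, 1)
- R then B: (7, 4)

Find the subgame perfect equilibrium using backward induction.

P1 plays R, P2 plays A after L and B after R; Payoff (7, 4)

Work:
Backward induction:
After L: P2 chooses A → P1 gets 2
After R: P2 chooses B → P1 gets 7
P1 chooses R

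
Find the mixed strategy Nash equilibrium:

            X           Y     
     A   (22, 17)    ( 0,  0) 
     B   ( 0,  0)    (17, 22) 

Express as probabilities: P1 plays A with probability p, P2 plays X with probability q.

p = 0.5641, q = 0.4359

Work:
Find probabilities that make opponent indifferent:
P2 chooses q to make P1 indifferent between A and B
P1 chooses p to make P2 indifferent between X and Y
Mixed NE: P1 plays (A: 0.5641, B: 0.4359), P2 plays (X: 0.4359, Y: 0.5641)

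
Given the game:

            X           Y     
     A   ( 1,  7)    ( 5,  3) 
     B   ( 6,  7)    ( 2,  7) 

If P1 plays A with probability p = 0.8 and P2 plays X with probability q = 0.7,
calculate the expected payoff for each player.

E[P1] = 2.72, E[P2] = 6.04

Work:
E[P1] = p·q·π₁(A,X) + p·(1-q)·π₁(A,Y) + (1-p)·q·π₁(B,X) + (1-p)·(1-q)·π₁(B,Y)
= 0.8·0.7·1 + 0.8·0.3·5 + 0.2·0.7·6 + 0.2·0.3·2
= 2.72

E[P2] = 6.04 (similar calculation)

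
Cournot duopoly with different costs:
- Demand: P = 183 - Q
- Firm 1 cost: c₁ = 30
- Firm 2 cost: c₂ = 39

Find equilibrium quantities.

q₁* = 54.0, q₂* = 45.0

Work:
Reaction: q₁ = (183 - 30 - q₂)/2
Reaction: q₂ = (183 - 39 - q₁)/2
Solve simultaneously:
q₁* = (183 - 2×30 + 39)/3 = 54.0
q₂* = (183 - 2×39 + 30)/3 = 45.0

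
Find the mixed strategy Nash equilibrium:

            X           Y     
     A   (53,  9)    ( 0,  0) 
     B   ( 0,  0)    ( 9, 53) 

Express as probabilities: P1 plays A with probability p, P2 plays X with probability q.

p = 0.8548, q = 0.1452

Work:
Find probabilities that make opponent indifferent:
P2 chooses q to make P1 indifferent between A and B
P1 chooses p to make P2 indifferent between X and Y
Mixed NE: P1 plays (A: 0.8548, B: 0.1452), P2 plays (X: 0.1452, Y: 0.8548)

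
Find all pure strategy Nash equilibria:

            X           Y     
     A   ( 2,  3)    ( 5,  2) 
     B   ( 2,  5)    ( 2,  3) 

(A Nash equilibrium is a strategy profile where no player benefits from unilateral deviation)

Nash equilibrium: (A, X), (B, X)

Work:
Best responses:
  P1 vs X: payoffs [2, 2] → best response A/B (payoff 2)
  P1 vs Y: payoffs [5, 2] → best response A (payoff 5)
  P2 vs A: payoffs [3, 2] → best response X (payoff 3)
  P2 vs B: payoffs [5, 3] → best response X (payoff 5)
Mutual best responses: (A,X), (B,X) → Nash equilibria.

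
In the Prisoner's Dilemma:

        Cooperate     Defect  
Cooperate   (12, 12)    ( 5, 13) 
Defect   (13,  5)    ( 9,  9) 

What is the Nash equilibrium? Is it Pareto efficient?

(Defect, Defect) is NE; not Pareto efficient

Work:
Defect dominates Cooperate for both players:
If P2 cooperates: Defect (13) > Cooperate (12)
If P2 defects: Defect (9) > Cooperate (5)
NE: (Defect, Defect) with payoff (9, 9)
But (Cooperate, Cooperate) = (12, 12) Pareto dominates (9, 9)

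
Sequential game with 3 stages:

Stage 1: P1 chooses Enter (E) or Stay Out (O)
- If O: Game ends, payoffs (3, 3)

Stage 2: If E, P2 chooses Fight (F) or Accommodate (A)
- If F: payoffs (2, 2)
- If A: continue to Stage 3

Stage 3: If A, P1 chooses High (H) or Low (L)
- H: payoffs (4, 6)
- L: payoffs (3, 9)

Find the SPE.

SPE: (E, A, H); Outcome (4, 6)

Work:
Stage 3: P1 chooses H (4 vs 3)
Stage 2: P2: F->2, A->6 (anticipating H). Choose A
Stage 1: P1: O->3, E->4 (anticipating A, H). Choose E
SPE path: E -> A -> H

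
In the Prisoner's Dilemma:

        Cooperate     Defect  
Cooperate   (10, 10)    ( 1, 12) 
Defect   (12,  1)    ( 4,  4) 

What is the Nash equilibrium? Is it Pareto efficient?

(Defect, Defect) is NE; not Pareto efficient

Work:
Defect dominates Cooperate for both players:
If P2 cooperates: Defect (12) > Cooperate (10)
If P2 defects: Defect (4) > Cooperate (1)
NE: (Defect, Defect) with payoff (4, 4)
But (Cooperate, Cooperate) = (10, 10) Pareto dominates (4, 4)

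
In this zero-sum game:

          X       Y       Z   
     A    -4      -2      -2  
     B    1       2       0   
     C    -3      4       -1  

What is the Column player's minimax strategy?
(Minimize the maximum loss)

Column should play Z, value = 0

Work:
Column player minimizes Row's maximum payoff:
Column X: max payoff to Row = 1
Column Y: max payoff to Row = 4
Column Z: max payoff to Row = 0
Minimum is 0, achieved by column Z.
Minimax strategy: Z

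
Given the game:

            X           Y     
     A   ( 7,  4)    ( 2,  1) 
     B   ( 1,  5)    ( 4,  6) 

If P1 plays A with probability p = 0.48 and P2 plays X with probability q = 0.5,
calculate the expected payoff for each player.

E[P1] = 3.46, E[P2] = 4.06

Work:
E[P1] = p·q·π₁(A,X) + p·(1-q)·π₁(A,Y) + (1-p)·q·π₁(B,X) + (1-p)·(1-q)·π₁(B,Y)
= 0.48·0.5·7 + 0.48·0.5·2 + 0.52·0.5·1 + 0.52·0.5·4
= 3.46

E[P2] = 4.06 (similar calculation)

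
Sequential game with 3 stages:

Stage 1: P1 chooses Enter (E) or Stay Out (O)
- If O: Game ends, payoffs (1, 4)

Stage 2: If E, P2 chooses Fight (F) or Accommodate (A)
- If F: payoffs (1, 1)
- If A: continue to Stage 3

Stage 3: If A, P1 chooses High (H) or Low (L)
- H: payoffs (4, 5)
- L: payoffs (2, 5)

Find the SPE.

SPE: (E, A, H); Outcome (4, 5)

Work:
Stage 3: P1 chooses H (4 vs 2)
Stage 2: P2: F->1, A->5 (anticipating H). Choose A
Stage 1: P1: O->1, E->4 (anticipating A, H). Choose E
SPE path: E -> A -> H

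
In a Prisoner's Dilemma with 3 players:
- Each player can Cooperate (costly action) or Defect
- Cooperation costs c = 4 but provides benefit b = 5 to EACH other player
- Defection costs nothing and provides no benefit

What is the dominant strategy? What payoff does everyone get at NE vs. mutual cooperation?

Dominant: Defect; NE payoff = 0; Coop payoff = 6

Work:
Defect dominates (saves cost c = 4, benefit to others is external)
NE: All defect → everyone gets 0
If all cooperate: each receives (2)×5 - 4 = 6
Social dilemma: 6 > 0 but NE gives 0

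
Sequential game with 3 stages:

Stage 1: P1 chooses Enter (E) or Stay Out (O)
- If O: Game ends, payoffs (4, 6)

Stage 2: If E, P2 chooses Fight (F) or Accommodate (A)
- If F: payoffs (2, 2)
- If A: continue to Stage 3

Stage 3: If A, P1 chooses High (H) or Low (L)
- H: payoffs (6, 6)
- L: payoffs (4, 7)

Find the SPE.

SPE: (E, A, H); Outcome (6, 6)

Work:
Stage 3: P1 chooses H (6 vs 4)
Stage 2: P2: F->2, A->6 (anticipating H). Choose A
Stage 1: P1: O->4, E->6 (anticipating A, H). Choose E
SPE path: E -> A -> H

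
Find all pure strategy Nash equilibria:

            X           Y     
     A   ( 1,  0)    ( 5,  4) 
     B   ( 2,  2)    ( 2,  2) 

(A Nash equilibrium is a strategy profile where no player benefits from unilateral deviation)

Nash equilibrium: (A, Y), (B, X)

Work:
Best responses:
  P1 vs X: payoffs [1, 2] → best response B (payoff 2)
  P1 vs Y: payoffs [5, 2] → best response A (payoff 5)
  P2 vs A: payoffs [0, 4] → best response Y (payoff 4)
  P2 vs B: payoffs [2, 2] → best response X/Y (payoff 2)
Mutual best responses: (A,Y), (B,X) → Nash equilibria.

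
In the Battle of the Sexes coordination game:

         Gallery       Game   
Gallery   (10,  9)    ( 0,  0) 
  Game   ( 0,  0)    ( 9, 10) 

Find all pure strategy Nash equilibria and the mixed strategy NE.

Pure NE: (Gallery, Gallery) and (Game, Game); Mixed NE: p = 0.5263, q = 0.4737

Work:
Check pure NE:
(Gallery, Gallery): (10, 9) - no unilateral deviation beneficial
(Game, Game): (9, 10) - no unilateral deviation beneficial
Mixed NE: P1 plays Gallery with p = 0.5263, P2 plays Gallery with q = 0.4737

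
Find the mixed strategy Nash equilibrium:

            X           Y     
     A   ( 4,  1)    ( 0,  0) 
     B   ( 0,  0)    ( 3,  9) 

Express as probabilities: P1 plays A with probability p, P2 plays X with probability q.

p = 0.9, q = 0.4286

Work:
Find probabilities that make opponent indifferent:
P2 chooses q to make P1 indifferent between A and B
P1 chooses p to make P2 indifferent between X and Y
Mixed NE: P1 plays (A: 0.9, B: 0.1), P2 plays (X: 0.4286, Y: 0.5714)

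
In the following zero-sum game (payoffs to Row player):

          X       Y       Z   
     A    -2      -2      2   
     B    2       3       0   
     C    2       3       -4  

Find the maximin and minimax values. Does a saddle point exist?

Maximin = 0, Minimax = 2, Saddle: False

Work:
Row minimums: [-2, 0, -4] → maximin = 0
Column maximums: [2, 3, 2] → minimax = 2
No saddle point (maximin ≠ minimax). Mixed strategy needed.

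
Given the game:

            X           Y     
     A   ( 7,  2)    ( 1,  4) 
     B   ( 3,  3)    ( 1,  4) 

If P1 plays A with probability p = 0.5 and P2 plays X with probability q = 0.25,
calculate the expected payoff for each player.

E[P1] = 2.0, E[P2] = 3.625

Work:
E[P1] = p·q·π₁(A,X) + p·(1-q)·π₁(A,Y) + (1-p)·q·π₁(B,X) + (1-p)·(1-q)·π₁(B,Y)
= 0.5·0.25·7 + 0.5·0.75·1 + 0.5·0.25·3 + 0.5·0.75·1
= 2.0

E[P2] = 3.625 (similar calculation)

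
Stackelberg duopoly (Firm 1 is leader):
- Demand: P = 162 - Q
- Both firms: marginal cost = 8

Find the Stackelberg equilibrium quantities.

q₁* (leader) = 77.0, q₂* (follower) = 38.5

Work:
Follower's reaction: q₂ = (a - c - q₁)/2
Leader substitutes: π₁ = q₁·(a - q₁ - (a-c-q₁)/2 - c)
FOC: q₁* = (162 - 8)/2 = 77.00
Then: q₂* = (162 - 8 - 77.0)/2 = 38.50
Leader has first-mover advantage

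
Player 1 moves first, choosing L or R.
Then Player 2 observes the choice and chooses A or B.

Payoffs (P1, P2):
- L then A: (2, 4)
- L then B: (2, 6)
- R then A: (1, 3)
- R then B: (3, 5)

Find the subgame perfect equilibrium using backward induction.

P1 plays R, P2 plays B after L and B after R; Payoff (3, 5)

Work:
Backward induction:
After L: P2 chooses B → P1 gets 2
After R: P2 chooses B → P1 gets 3
P1 chooses R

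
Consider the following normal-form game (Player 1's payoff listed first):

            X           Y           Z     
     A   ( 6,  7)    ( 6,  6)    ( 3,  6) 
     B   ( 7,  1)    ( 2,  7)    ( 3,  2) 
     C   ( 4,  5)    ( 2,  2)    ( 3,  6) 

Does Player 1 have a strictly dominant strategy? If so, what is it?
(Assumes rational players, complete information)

No strictly dominant strategy exists for Player 1

Work:
A strategy strictly dominates another if it gives a strictly higher payoff against every opponent action. Compare each pair of P1's strategies column-by-column:
  A vs B: [6 vs 7, 6 vs 2, 3 vs 3] → A does not strictly dominate B (column X: 6 ≤ 7)
  A vs C: [6 vs 4, 6 vs 2, 3 vs 3] → A does not strictly dominate C (column Z: 3 ≤ 3)
  B vs A: [7 vs 6, 2 vs 6, 3 vs 3] → B does not strictly dominate A (column Y: 2 ≤ 6)
  B vs C: [7 vs 4, 2 vs 2, 3 vs 3] → B does not strictly dominate C (column Y: 2 ≤ 2)
  C vs A: [4 vs 6, 2 vs 6, 3 vs 3] → C does not strictly dominate A (column X: 4 ≤ 6)
  C vs B: [4 vs 7, 2 vs 2, 3 vs 3] → C does not strictly dominate B (column X: 4 ≤ 7)
No single strategy strictly dominates all others → no strictly dominant strategy.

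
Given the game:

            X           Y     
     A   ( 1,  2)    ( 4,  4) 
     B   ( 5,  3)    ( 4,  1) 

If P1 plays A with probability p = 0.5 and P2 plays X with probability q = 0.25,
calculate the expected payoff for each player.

E[P1] = 3.75, E[P2] = 2.5

Work:
E[P1] = p·q·π₁(A,X) + p·(1-q)·π₁(A,Y) + (1-p)·q·π₁(B,X) + (1-p)·(1-q)·π₁(B,Y)
= 0.5·0.25·1 + 0.5·0.75·4 + 0.5·0.25·5 + 0.5·0.75·4
= 3.75

E[P2] = 2.5 (similar calculation)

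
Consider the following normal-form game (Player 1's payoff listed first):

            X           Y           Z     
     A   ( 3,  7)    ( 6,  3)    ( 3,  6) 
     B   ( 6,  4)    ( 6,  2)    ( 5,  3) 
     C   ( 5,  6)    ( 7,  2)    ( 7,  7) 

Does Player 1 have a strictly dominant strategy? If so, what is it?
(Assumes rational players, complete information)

No strictly dominant strategy exists for Player 1

Work:
A strategy strictly dominates another if it gives a strictly higher payoff against every opponent action. Compare each pair of P1's strategies column-by-column:
  A vs B: [3 vs 6, 6 vs 6, 3 vs 5] → A does not strictly dominate B (column X: 3 ≤ 6)
  A vs C: [3 vs 5, 6 vs 7, 3 vs 7] → A does not strictly dominate C (column X: 3 ≤ 5)
  B vs A: [6 vs 3, 6 vs 6, 5 vs 3] → B does not strictly dominate A (column Y: 6 ≤ 6)
  B vs C: [6 vs 5, 6 vs 7, 5 vs 7] → B does not strictly dominate C (column Y: 6 ≤ 7)
  C vs A: [5 vs 3, 7 vs 6, 7 vs 3] → C strictly dominates A
  C vs B: [5 vs 6, 7 vs 6, 7 vs 5] → C does not strictly dominate B (column X: 5 ≤ 6)
No single strategy strictly dominates all others → no strictly dominant strategy.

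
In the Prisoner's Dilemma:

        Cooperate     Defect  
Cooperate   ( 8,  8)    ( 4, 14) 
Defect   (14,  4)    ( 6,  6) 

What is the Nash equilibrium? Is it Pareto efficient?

(Defect, Defect) is NE; not Pareto efficient

Work:
Defect dominates Cooperate for both players:
If P2 cooperates: Defect (14) > Cooperate (8)
If P2 defects: Defect (6) > Cooperate (4)
NE: (Defect, Defect) with payoff (6, 6)
But (Cooperate, Cooperate) = (8, 8) Pareto dominates (6, 6)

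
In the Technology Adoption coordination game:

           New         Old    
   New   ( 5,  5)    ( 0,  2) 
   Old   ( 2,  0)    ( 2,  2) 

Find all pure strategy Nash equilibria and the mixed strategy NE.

Pure NE: (New, New) and (Old, Old); Mixed NE: p = 0.4, q = 0.4

Work:
Check pure NE:
(New, New): (5, 5) - no unilateral deviation beneficial
(Old, Old): (2, 2) - no unilateral deviation beneficial
Mixed NE: P1 plays New with p = 0.4, P2 plays New with q = 0.4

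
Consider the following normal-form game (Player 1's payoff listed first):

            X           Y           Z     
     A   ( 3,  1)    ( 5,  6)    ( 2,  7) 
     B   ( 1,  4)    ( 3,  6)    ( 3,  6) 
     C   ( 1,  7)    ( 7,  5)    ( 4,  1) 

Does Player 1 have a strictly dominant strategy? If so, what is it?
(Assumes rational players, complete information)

No strictly dominant strategy exists for Player 1

Work:
A strategy strictly dominates another if it gives a strictly higher payoff against every opponent action. Compare each pair of P1's strategies column-by-column:
  A vs B: [3 vs 1, 5 vs 3, 2 vs 3] → A does not strictly dominate B (column Z: 2 ≤ 3)
  A vs C: [3 vs 1, 5 vs 7, 2 vs 4] → A does not strictly dominate C (column Y: 5 ≤ 7)
  B vs A: [1 vs 3, 3 vs 5, 3 vs 2] → B does not strictly dominate A (column X: 1 ≤ 3)
  B vs C: [1 vs 1, 3 vs 7, 3 vs 4] → B does not strictly dominate C (column X: 1 ≤ 1)
  C vs A: [1 vs 3, 7 vs 5, 4 vs 2] → C does not strictly dominate A (column X: 1 ≤ 3)
  C vs B: [1 vs 1, 7 vs 3, 4 vs 3] → C does not strictly dominate B (column X: 1 ≤ 1)
No single strategy strictly dominates all others → no strictly dominant strategy.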